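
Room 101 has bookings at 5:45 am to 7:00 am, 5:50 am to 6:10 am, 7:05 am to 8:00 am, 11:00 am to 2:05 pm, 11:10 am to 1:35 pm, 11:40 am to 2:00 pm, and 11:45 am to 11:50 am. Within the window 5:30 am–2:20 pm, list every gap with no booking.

5:30 am-5:45 am, 7:00 am-7:05 am, 8:00 am-11:00 am, 2:05 pm-2:20 pm

After merging, the occupied span is 5:45 am-7:00 am, 7:05 am-8:00 am, 11:00 am-2:05 pm.
Complement within 5:30 am-2:20 pm: 5:30 am-5:45 am, 7:00 am-7:05 am, 8:00 am-11:00 am, 2:05 pm-2:20 pm.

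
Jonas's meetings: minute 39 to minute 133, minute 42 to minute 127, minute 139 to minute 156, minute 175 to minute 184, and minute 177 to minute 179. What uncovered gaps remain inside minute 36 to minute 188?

The merged coverage is minute 39 to minute 133, minute 139 to minute 156, minute 175 to minute 184.
Gaps within minute 36 to minute 188: minute 36 to minute 39, minute 133 to minute 139, minute 156 to minute 175, minute 184 to minute 188.

minute 36 to minute 39, minute 133 to minute 139, minute 156 to minute 175, minute 184 to minute 188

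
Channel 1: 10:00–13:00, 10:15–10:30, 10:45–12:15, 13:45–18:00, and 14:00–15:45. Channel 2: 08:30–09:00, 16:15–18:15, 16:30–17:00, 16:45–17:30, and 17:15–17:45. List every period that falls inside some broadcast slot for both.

A, merged: 10:00-13:00, 13:45-18:00.
B, merged: 08:30-09:00, 16:15-18:15.
10:00-13:00 falls entirely outside B.
13:45-18:00 overlaps B on 16:15-18:00.

16:15-18:00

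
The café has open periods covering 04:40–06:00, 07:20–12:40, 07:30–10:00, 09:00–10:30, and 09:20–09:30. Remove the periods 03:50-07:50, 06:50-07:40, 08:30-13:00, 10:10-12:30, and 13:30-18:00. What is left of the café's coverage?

First set merges to 04:40–06:00, 07:20–12:40.
Second set merges to 03:50–07:50, 08:30–13:00, 13:30–18:00.
04:40–06:00: fully covered by B → removed.
07:20–12:40 minus B → 07:50–08:30.

07:50–08:30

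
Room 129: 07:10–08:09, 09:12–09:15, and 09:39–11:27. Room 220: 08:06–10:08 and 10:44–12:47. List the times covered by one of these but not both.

A \ B = 07:10-08:06, 10:08-10:44.
B \ A = 08:09-09:12, 09:15-09:39, 11:27-12:47.
Union of the two gives the symmetric difference.

07:10-08:06, 08:09-09:12, 09:15-09:39, 10:08-10:44, 11:27-12:47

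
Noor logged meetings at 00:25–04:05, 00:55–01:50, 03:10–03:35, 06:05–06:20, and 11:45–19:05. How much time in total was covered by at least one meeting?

11 h 15 min

Merged: 00:25–04:05, 06:05–06:20, 11:45–19:05.
Lengths: 3 h 40 min + 15 min + 7 h 20 min = 11 h 15 min.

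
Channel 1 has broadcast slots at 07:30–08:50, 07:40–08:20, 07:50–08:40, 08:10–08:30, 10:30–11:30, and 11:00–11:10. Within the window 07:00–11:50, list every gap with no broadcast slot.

07:00-07:30, 08:50-10:30, 11:30-11:50

The merged coverage is 07:30-08:50, 10:30-11:30.
Gaps within 07:00-11:50: 07:00-07:30, 08:50-10:30, 11:30-11:50.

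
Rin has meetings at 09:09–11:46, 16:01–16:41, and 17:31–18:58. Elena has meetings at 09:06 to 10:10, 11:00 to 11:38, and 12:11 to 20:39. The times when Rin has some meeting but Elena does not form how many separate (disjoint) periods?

A \ B = 10:10–11:00, 11:38–11:46.
That is 2 disjoint pieces.

2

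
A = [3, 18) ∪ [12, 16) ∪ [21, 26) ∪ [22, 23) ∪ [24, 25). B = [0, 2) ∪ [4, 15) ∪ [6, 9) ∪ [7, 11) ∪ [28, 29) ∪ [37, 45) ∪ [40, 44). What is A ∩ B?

A, merged: [3, 18), [21, 26).
B, merged: [0, 2), [4, 15), [28, 29), [37, 45).
[3, 18) meets the second set on [4, 15).
[21, 26): no overlap with the second set.

[4, 15)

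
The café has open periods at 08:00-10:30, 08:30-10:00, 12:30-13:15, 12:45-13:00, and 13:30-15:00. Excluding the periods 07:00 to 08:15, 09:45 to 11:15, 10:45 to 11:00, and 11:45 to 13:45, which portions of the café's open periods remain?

Merge the first list: 08:00–10:30, 12:30–13:15, 13:30–15:00.
Merge the second list: 07:00–08:15, 09:45–11:15, 11:45–13:45.
08:00–10:30 with B removed leaves 08:15–09:45.
12:30–13:15 lies entirely inside B → drops out.
13:30–15:00 with B removed leaves 13:45–15:00.

08:15–09:45, 13:45–15:00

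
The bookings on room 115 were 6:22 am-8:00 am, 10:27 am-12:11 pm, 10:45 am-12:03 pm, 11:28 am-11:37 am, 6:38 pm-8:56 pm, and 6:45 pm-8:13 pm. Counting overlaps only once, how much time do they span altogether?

Merged: 6:22 am–8:00 am, 10:27 am–12:11 pm, 6:38 pm–8:56 pm.
Lengths: 1 h 38 min + 1 h 44 min + 2 h 18 min = 5 h 40 min.

5 h 40 min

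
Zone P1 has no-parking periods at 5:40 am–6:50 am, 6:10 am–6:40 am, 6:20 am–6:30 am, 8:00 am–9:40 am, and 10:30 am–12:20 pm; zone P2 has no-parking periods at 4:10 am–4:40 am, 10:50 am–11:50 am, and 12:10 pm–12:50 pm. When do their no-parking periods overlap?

Merge the first list: 5:40 am–6:50 am, 8:00 am–9:40 am, 10:30 am–12:20 pm.
5:40 am–6:50 am meets no B interval.
8:00 am–9:40 am meets no B interval.
10:30 am–12:20 pm ∩ B → 10:50 am–11:50 am, 12:10 pm–12:20 pm.

10:50 am–11:50 am, 12:10 pm–12:20 pm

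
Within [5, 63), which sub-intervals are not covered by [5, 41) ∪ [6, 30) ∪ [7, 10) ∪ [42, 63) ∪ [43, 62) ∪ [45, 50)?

Covered (merged): [5, 41), [42, 63).
Gaps within [5, 63): [41, 42).

[41, 42)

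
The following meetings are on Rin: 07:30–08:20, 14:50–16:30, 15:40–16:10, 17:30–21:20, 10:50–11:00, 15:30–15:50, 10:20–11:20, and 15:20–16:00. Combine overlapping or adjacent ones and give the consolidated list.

07:30–08:20, 10:20–11:20, 14:50–16:30, 17:30–21:20

Sort by start: 07:30–08:20, 10:20–11:20, 10:50–11:00, 14:50–16:30, 15:20–16:00, 15:30–15:50, 15:40–16:10, 17:30–21:20.
10:20–11:20 is disjoint → start new block.
10:50–11:00 overlaps/touches 10:20–11:20 → extend to 10:20–11:20.
14:50–16:30 is disjoint → start new block.
15:20–16:00 overlaps/touches 14:50–16:30 → extend to 14:50–16:30.
15:30–15:50 overlaps/touches 14:50–16:30 → extend to 14:50–16:30.
15:40–16:10 overlaps/touches 14:50–16:30 → extend to 14:50–16:30.
17:30–21:20 is disjoint → start new block.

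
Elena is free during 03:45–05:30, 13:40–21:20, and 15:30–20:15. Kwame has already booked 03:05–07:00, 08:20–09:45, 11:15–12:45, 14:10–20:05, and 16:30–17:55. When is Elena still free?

A, merged: 03:45-05:30, 13:40-21:20.
B, merged: 03:05-07:00, 08:20-09:45, 11:15-12:45, 14:10-20:05.
03:45-05:30 lies entirely inside B → drops out.
13:40-21:20 with B removed leaves 13:40-14:10, 20:05-21:20.

13:40-14:10, 20:05-21:20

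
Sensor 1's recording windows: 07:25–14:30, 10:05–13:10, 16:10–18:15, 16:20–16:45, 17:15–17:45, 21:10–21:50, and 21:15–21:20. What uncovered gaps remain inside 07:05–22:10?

07:05–07:25, 14:30–16:10, 18:15–21:10, 21:50–22:10

The merged coverage is 07:25–14:30, 16:10–18:15, 21:10–21:50.
Uncovered inside 07:05–22:10: 07:05–07:25, 14:30–16:10, 18:15–21:10, 21:50–22:10.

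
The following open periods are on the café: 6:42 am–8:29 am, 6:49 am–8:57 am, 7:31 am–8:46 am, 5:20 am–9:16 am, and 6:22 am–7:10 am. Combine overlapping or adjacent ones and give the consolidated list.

Sort by start: 5:20 am-9:16 am, 6:22 am-7:10 am, 6:42 am-8:29 am, 6:49 am-8:57 am, 7:31 am-8:46 am.
6:22 am-7:10 am overlaps/touches 5:20 am-9:16 am → extend to 5:20 am-9:16 am.
6:42 am-8:29 am overlaps/touches 5:20 am-9:16 am → extend to 5:20 am-9:16 am.
6:49 am-8:57 am overlaps/touches 5:20 am-9:16 am → extend to 5:20 am-9:16 am.
7:31 am-8:46 am overlaps/touches 5:20 am-9:16 am → extend to 5:20 am-9:16 am.

5:20 am-9:16 am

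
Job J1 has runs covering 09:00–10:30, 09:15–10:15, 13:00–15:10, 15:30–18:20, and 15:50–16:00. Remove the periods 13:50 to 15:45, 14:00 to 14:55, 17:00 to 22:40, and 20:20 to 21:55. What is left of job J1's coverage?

09:00–10:30, 13:00–13:50, 15:45–17:00

First set merges to 09:00–10:30, 13:00–15:10, 15:30–18:20.
Second set merges to 13:50–15:45, 17:00–22:40.
09:00–10:30: nothing removed.
13:00–15:10 \ B = 13:00–13:50.
15:30–18:20 \ B = 15:45–17:00.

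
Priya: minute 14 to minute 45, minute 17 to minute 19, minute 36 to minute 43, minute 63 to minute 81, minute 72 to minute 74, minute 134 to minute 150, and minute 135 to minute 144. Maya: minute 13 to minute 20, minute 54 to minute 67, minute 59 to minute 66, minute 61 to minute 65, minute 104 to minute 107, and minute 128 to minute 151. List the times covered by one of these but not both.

minute 13 to minute 14, minute 20 to minute 45, minute 54 to minute 63, minute 67 to minute 81, minute 104 to minute 107, minute 128 to minute 134, minute 150 to minute 151

First set merges to minute 14 to minute 45, minute 63 to minute 81, minute 134 to minute 150.
Second set merges to minute 13 to minute 20, minute 54 to minute 67, minute 104 to minute 107, minute 128 to minute 151.
A but not B: minute 20 to minute 45, minute 67 to minute 81.
B but not A: minute 13 to minute 14, minute 54 to minute 63, minute 104 to minute 107, minute 128 to minute 134, minute 150 to minute 151.
Combining gives A △ B.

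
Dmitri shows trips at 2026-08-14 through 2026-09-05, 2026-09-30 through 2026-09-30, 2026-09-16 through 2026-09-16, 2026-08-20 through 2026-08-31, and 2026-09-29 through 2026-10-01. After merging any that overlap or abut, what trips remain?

Sort by start: 2026-08-14 through 2026-09-05, 2026-08-20 through 2026-08-31, 2026-09-16 through 2026-09-16, 2026-09-29 through 2026-10-01, 2026-09-30 through 2026-09-30.
2026-08-20 through 2026-08-31 overlaps/touches 2026-08-14 through 2026-09-05 → extend to 2026-08-14 through 2026-09-05.
2026-09-16 through 2026-09-16 is disjoint → start new block.
2026-09-29 through 2026-10-01 is disjoint → start new block.
2026-09-30 through 2026-09-30 overlaps/touches 2026-09-29 through 2026-10-01 → extend to 2026-09-29 through 2026-10-01.

2026-08-14 through 2026-09-05, 2026-09-16 through 2026-09-16, 2026-09-29 through 2026-10-01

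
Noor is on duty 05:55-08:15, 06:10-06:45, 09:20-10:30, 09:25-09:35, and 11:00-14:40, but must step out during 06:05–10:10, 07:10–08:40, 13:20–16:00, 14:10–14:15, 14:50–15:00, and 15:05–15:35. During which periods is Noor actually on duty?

Merge the first list: 05:55–08:15, 09:20–10:30, 11:00–14:40.
Merge the second list: 06:05–10:10, 13:20–16:00.
05:55–08:15 minus B → 05:55–06:05.
09:20–10:30 minus B → 10:10–10:30.
11:00–14:40 minus B → 11:00–13:20.

05:55–06:05, 10:10–10:30, 11:00–13:20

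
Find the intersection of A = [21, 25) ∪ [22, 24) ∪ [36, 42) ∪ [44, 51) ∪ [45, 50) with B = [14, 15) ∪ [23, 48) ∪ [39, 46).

A, merged: [21, 25), [36, 42), [44, 51).
B, merged: [14, 15), [23, 48).
[21, 25) overlaps B on [23, 25).
[36, 42) overlaps B on [36, 42).
[44, 51) overlaps B on [44, 48).

[23, 25) ∪ [36, 42) ∪ [44, 48)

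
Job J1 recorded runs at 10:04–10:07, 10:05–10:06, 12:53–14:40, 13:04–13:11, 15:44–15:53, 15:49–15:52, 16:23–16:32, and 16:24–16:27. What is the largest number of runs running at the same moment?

2

At 10:05, 2 of the intervals are simultaneously active.
No point has more.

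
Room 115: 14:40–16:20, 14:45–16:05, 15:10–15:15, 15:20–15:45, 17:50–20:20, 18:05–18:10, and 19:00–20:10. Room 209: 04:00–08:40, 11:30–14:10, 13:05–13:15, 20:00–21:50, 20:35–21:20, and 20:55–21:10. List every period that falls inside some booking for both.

20:00–20:20

A, merged: 14:40–16:20, 17:50–20:20.
B, merged: 04:00–08:40, 11:30–14:10, 20:00–21:50.
14:40–16:20 falls entirely outside B.
17:50–20:20 overlaps B on 20:00–20:20.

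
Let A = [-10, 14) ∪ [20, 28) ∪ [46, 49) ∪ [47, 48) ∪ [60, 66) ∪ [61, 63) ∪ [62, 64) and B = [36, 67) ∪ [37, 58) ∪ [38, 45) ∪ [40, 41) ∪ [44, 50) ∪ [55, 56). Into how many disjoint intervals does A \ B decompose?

First set merges to [-10, 14), [20, 28), [46, 49), [60, 66).
Second set merges to [36, 67).
A \ B = [-10, 14), [20, 28).
That is 2 disjoint pieces.

2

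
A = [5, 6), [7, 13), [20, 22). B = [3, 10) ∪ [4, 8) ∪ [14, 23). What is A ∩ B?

Merge the second list: [3, 10), [14, 23).
[5, 6) meets the second set on [5, 6).
[7, 13) meets the second set on [7, 10).
[20, 22) meets the second set on [20, 22).

[5, 6) ∪ [7, 10) ∪ [20, 22)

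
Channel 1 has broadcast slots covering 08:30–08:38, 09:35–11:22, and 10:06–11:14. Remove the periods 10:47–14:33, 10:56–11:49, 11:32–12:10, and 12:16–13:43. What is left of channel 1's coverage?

08:30-08:38, 09:35-10:47

Merge the first list: 08:30-08:38, 09:35-11:22.
Merge the second list: 10:47-14:33.
08:30-08:38: nothing removed.
09:35-11:22 \ B = 09:35-10:47.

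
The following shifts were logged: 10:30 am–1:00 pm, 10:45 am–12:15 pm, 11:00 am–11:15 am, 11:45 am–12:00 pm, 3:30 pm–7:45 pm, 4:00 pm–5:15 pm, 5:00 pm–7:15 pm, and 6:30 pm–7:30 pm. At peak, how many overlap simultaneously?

3

Sweep endpoints in order; track running count of active intervals.
Peak of 3 reached at 11:00 am.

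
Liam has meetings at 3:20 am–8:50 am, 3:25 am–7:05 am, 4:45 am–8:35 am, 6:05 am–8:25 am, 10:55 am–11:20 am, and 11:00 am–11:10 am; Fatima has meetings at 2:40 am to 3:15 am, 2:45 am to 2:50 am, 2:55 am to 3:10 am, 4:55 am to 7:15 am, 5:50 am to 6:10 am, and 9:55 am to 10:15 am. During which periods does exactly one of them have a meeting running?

Merge the first list: 3:20 am–8:50 am, 10:55 am–11:20 am.
Merge the second list: 2:40 am–3:15 am, 4:55 am–7:15 am, 9:55 am–10:15 am.
A but not B: 3:20 am–4:55 am, 7:15 am–8:50 am, 10:55 am–11:20 am.
B but not A: 2:40 am–3:15 am, 9:55 am–10:15 am.
Combining gives A △ B.

2:40 am–3:15 am, 3:20 am–4:55 am, 7:15 am–8:50 am, 9:55 am–10:15 am, 10:55 am–11:20 am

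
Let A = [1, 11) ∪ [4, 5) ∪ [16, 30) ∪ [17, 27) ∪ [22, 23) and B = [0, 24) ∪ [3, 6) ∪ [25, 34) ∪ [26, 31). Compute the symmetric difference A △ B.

[0, 1) ∪ [11, 16) ∪ [24, 25) ∪ [30, 34)

First set merges to [1, 11), [16, 30).
Second set merges to [0, 24), [25, 34).
A \ B = [24, 25).
B \ A = [0, 1), [11, 16), [30, 34).
Union of the two gives the symmetric difference.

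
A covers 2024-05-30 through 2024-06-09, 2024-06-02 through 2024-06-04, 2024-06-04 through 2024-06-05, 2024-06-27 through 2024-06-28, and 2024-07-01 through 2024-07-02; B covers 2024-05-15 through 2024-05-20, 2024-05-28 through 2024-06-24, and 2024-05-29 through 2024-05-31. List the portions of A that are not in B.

Merge the first list: 2024-05-30 through 2024-06-09, 2024-06-27 through 2024-06-28, 2024-07-01 through 2024-07-02.
Merge the second list: 2024-05-15 through 2024-05-20, 2024-05-28 through 2024-06-24.
2024-05-30 through 2024-06-09 lies entirely inside B → drops out.
2024-06-27 through 2024-06-28 is untouched.
2024-07-01 through 2024-07-02 is untouched.

2024-06-27 through 2024-06-28, 2024-07-01 through 2024-07-02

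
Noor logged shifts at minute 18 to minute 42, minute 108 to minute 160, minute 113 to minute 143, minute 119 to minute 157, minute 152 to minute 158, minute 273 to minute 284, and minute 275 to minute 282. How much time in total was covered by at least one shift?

Merged: minute 18 to minute 42, minute 108 to minute 160, minute 273 to minute 284.
Lengths: 24 minutes + 52 minutes + 11 minutes = 87 minutes.

87 minutes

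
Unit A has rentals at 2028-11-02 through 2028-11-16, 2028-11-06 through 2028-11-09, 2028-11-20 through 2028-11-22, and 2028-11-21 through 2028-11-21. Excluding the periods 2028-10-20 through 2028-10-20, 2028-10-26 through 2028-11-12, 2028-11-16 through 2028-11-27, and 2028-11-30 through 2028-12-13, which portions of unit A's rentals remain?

2028-11-13 through 2028-11-15

First set merges to 2028-11-02 through 2028-11-16, 2028-11-20 through 2028-11-22.
2028-11-02 through 2028-11-16 with B removed leaves 2028-11-13 through 2028-11-15.
2028-11-20 through 2028-11-22 lies entirely inside B → drops out.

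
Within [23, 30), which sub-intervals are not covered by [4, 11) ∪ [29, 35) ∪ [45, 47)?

[23, 29)

After merging, the occupied span is [4, 11), [29, 35), [45, 47).
Complement within [23, 30): [23, 29).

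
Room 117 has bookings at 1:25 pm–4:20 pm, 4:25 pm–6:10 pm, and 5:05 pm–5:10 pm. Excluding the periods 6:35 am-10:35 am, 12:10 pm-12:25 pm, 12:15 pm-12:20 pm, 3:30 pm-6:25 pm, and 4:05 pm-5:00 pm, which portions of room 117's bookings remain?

A, merged: 1:25 pm-4:20 pm, 4:25 pm-6:10 pm.
B, merged: 6:35 am-10:35 am, 12:10 pm-12:25 pm, 3:30 pm-6:25 pm.
1:25 pm-4:20 pm with B removed leaves 1:25 pm-3:30 pm.
4:25 pm-6:10 pm lies entirely inside B → drops out.

1:25 pm-3:30 pm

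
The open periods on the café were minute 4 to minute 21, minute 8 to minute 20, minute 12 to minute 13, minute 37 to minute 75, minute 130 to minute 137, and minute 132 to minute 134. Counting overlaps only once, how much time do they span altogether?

62 minutes

Merged: minute 4 to minute 21, minute 37 to minute 75, minute 130 to minute 137.
Lengths: 17 minutes + 38 minutes + 7 minutes = 62 minutes.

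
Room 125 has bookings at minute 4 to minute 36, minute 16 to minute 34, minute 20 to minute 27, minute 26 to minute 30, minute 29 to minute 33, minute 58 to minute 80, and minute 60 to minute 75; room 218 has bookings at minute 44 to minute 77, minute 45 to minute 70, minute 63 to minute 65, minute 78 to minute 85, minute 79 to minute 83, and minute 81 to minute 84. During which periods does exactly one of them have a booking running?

minute 4 to minute 36, minute 44 to minute 58, minute 77 to minute 78, minute 80 to minute 85

Merge the first list: minute 4 to minute 36, minute 58 to minute 80.
Merge the second list: minute 44 to minute 77, minute 78 to minute 85.
A \ B = minute 4 to minute 36, minute 77 to minute 78.
B \ A = minute 44 to minute 58, minute 80 to minute 85.
Union of the two gives the symmetric difference.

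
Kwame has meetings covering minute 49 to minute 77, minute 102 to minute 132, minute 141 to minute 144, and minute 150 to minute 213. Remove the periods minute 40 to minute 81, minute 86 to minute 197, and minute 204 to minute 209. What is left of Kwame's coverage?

minute 197 to minute 204, minute 209 to minute 213

minute 49 to minute 77 lies entirely inside B → drops out.
minute 102 to minute 132 lies entirely inside B → drops out.
minute 141 to minute 144 lies entirely inside B → drops out.
minute 150 to minute 213 with B removed leaves minute 197 to minute 204, minute 209 to minute 213.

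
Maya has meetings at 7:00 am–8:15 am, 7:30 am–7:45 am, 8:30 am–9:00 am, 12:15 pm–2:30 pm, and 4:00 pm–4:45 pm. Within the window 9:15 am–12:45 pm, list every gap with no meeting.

Covered (merged): 7:00 am–8:15 am, 8:30 am–9:00 am, 12:15 pm–2:30 pm, 4:00 pm–4:45 pm.
Complement within 9:15 am–12:45 pm: 9:15 am–12:15 pm.

9:15 am–12:15 pm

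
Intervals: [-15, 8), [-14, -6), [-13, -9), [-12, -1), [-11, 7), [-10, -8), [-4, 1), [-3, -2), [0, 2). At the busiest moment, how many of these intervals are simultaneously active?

Sweep endpoints in order; track running count of active intervals.
Peak of 6 reached at -10.

6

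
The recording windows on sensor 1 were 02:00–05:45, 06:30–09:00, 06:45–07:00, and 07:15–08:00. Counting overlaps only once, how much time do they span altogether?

Merged: 02:00–05:45, 06:30–09:00.
Lengths: 3 h 45 min + 2 h 30 min = 6 h 15 min.

6 h 15 min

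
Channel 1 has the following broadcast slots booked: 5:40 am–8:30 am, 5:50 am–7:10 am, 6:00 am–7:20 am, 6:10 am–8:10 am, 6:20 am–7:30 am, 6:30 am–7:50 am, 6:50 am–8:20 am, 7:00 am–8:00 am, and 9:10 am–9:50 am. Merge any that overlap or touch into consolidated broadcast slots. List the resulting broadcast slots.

5:40 am-8:30 am, 9:10 am-9:50 am

5:50 am-7:10 am overlaps/touches 5:40 am-8:30 am → extend to 5:40 am-8:30 am.
6:00 am-7:20 am overlaps/touches 5:40 am-8:30 am → extend to 5:40 am-8:30 am.
6:10 am-8:10 am overlaps/touches 5:40 am-8:30 am → extend to 5:40 am-8:30 am.
6:20 am-7:30 am overlaps/touches 5:40 am-8:30 am → extend to 5:40 am-8:30 am.
6:30 am-7:50 am overlaps/touches 5:40 am-8:30 am → extend to 5:40 am-8:30 am.
6:50 am-8:20 am overlaps/touches 5:40 am-8:30 am → extend to 5:40 am-8:30 am.
7:00 am-8:00 am overlaps/touches 5:40 am-8:30 am → extend to 5:40 am-8:30 am.
9:10 am-9:50 am is disjoint → start new block.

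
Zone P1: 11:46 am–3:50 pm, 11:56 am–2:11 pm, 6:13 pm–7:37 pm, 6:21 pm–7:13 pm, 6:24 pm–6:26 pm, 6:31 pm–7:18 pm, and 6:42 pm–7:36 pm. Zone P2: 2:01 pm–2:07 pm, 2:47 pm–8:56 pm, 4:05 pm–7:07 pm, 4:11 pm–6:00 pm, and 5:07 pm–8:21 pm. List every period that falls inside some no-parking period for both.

A, merged: 11:46 am-3:50 pm, 6:13 pm-7:37 pm.
B, merged: 2:01 pm-2:07 pm, 2:47 pm-8:56 pm.
11:46 am-3:50 pm meets the second set on 2:01 pm-2:07 pm, 2:47 pm-3:50 pm.
6:13 pm-7:37 pm meets the second set on 6:13 pm-7:37 pm.

2:01 pm-2:07 pm, 2:47 pm-3:50 pm, 6:13 pm-7:37 pm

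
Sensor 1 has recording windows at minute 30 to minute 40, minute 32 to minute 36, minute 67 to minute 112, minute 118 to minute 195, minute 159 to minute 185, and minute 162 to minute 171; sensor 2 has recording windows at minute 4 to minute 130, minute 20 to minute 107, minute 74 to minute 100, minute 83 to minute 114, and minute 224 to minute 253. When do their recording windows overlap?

First set merges to minute 30 to minute 40, minute 67 to minute 112, minute 118 to minute 195.
Second set merges to minute 4 to minute 130, minute 224 to minute 253.
minute 30 to minute 40 ∩ B → minute 30 to minute 40.
minute 67 to minute 112 ∩ B → minute 67 to minute 112.
minute 118 to minute 195 ∩ B → minute 118 to minute 130.

minute 30 to minute 40, minute 67 to minute 112, minute 118 to minute 130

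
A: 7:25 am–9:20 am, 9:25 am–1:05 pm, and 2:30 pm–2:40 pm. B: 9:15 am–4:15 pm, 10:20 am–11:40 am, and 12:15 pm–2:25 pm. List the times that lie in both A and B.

9:15 am–9:20 am, 9:25 am–1:05 pm, 2:30 pm–2:40 pm

Second set merges to 9:15 am–4:15 pm.
7:25 am–9:20 am overlaps B on 9:15 am–9:20 am.
9:25 am–1:05 pm overlaps B on 9:25 am–1:05 pm.
2:30 pm–2:40 pm overlaps B on 2:30 pm–2:40 pm.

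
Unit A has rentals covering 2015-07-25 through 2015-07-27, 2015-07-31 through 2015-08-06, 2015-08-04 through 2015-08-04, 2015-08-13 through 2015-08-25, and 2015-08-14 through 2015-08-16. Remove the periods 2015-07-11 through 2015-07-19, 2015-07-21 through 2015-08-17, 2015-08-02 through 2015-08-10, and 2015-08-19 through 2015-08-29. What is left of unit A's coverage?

2015-08-18 through 2015-08-18

First set merges to 2015-07-25 through 2015-07-27, 2015-07-31 through 2015-08-06, 2015-08-13 through 2015-08-25.
Second set merges to 2015-07-11 through 2015-07-19, 2015-07-21 through 2015-08-17, 2015-08-19 through 2015-08-29.
2015-07-25 through 2015-07-27: entirely removed.
2015-07-31 through 2015-08-06: entirely removed.
2015-08-13 through 2015-08-25 \ B = 2015-08-18 through 2015-08-18.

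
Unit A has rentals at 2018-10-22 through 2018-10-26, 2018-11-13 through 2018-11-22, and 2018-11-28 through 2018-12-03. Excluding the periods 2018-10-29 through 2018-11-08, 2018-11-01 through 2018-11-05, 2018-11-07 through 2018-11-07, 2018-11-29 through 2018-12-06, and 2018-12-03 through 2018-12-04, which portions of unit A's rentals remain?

Merge the second list: 2018-10-29 through 2018-11-08, 2018-11-29 through 2018-12-06.
2018-10-22 through 2018-10-26: no B overlap → unchanged.
2018-11-13 through 2018-11-22: no B overlap → unchanged.
2018-11-28 through 2018-12-03 minus B → 2018-11-28 through 2018-11-28.

2018-10-22 through 2018-10-26, 2018-11-13 through 2018-11-22, 2018-11-28 through 2018-11-28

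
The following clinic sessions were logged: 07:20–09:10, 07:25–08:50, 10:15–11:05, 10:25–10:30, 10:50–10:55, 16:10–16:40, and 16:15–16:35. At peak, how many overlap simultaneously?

2

Sweep endpoints in order; track running count of active intervals.
Peak of 2 reached at 07:25.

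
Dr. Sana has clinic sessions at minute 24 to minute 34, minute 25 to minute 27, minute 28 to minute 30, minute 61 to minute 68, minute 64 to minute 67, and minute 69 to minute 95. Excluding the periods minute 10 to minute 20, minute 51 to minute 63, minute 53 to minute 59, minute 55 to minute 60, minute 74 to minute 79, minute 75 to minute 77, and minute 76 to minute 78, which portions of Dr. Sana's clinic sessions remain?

minute 24 to minute 34, minute 63 to minute 68, minute 69 to minute 74, minute 79 to minute 95

First set merges to minute 24 to minute 34, minute 61 to minute 68, minute 69 to minute 95.
Second set merges to minute 10 to minute 20, minute 51 to minute 63, minute 74 to minute 79.
minute 24 to minute 34: no B overlap → unchanged.
minute 61 to minute 68 minus B → minute 63 to minute 68.
minute 69 to minute 95 minus B → minute 69 to minute 74, minute 79 to minute 95.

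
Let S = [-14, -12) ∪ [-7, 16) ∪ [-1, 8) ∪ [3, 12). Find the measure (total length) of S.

25

Merged: [-14, -12), [-7, 16).
Lengths: 2 + 23 = 25.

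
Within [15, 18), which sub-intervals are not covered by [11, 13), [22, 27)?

[15, 18)

The merged coverage is [11, 13), [22, 27).
Gaps within [15, 18): [15, 18).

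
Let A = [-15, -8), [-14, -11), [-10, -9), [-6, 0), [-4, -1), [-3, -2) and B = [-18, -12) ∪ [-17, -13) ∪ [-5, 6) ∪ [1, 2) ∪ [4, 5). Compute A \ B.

[-12, -8) ∪ [-6, -5)

A, merged: [-15, -8), [-6, 0).
B, merged: [-18, -12), [-5, 6).
[-15, -8) minus B → [-12, -8).
[-6, 0) minus B → [-6, -5).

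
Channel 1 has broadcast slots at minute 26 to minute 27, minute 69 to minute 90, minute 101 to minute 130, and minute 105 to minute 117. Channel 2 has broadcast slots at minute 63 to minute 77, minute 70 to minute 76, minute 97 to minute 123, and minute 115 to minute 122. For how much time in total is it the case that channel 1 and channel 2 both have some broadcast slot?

30 minutes

Merge the first list: minute 26 to minute 27, minute 69 to minute 90, minute 101 to minute 130.
Merge the second list: minute 63 to minute 77, minute 97 to minute 123.
A ∩ B = minute 69 to minute 77, minute 101 to minute 123.
Total: 8 minutes + 22 minutes = 30 minutes.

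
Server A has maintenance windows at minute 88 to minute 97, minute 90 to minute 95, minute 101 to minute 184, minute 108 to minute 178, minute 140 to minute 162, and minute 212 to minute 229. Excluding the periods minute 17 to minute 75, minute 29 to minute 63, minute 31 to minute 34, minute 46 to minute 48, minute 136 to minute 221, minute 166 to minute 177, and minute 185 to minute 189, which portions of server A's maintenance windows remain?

minute 88 to minute 97, minute 101 to minute 136, minute 221 to minute 229

A, merged: minute 88 to minute 97, minute 101 to minute 184, minute 212 to minute 229.
B, merged: minute 17 to minute 75, minute 136 to minute 221.
minute 88 to minute 97 is untouched.
minute 101 to minute 184 with B removed leaves minute 101 to minute 136.
minute 212 to minute 229 with B removed leaves minute 221 to minute 229.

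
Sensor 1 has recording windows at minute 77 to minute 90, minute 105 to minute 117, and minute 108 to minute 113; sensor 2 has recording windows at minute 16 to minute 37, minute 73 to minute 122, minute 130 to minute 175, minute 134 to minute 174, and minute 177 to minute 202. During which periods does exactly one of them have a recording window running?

A, merged: minute 77 to minute 90, minute 105 to minute 117.
B, merged: minute 16 to minute 37, minute 73 to minute 122, minute 130 to minute 175, minute 177 to minute 202.
A but not B: none.
B but not A: minute 16 to minute 37, minute 73 to minute 77, minute 90 to minute 105, minute 117 to minute 122, minute 130 to minute 175, minute 177 to minute 202.
Combining gives A △ B.

minute 16 to minute 37, minute 73 to minute 77, minute 90 to minute 105, minute 117 to minute 122, minute 130 to minute 175, minute 177 to minute 202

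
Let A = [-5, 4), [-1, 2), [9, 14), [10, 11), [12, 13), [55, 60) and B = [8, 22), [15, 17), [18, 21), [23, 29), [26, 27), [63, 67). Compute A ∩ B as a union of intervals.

First set merges to [-5, 4), [9, 14), [55, 60).
Second set merges to [8, 22), [23, 29), [63, 67).
[-5, 4): no overlap with the second set.
[9, 14) meets the second set on [9, 14).
[55, 60): no overlap with the second set.

[9, 14)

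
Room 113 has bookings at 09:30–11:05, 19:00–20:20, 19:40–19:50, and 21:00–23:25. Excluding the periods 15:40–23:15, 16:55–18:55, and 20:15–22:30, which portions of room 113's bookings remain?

Merge the first list: 09:30-11:05, 19:00-20:20, 21:00-23:25.
Merge the second list: 15:40-23:15.
09:30-11:05 is untouched.
19:00-20:20 lies entirely inside B → drops out.
21:00-23:25 with B removed leaves 23:15-23:25.

09:30-11:05, 23:15-23:25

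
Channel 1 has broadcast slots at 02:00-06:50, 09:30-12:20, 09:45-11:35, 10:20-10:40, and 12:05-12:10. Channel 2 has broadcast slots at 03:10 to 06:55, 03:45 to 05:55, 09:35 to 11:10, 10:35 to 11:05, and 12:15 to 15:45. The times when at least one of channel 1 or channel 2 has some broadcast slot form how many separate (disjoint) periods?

First set merges to 02:00–06:50, 09:30–12:20.
Second set merges to 03:10–06:55, 09:35–11:10, 12:15–15:45.
A ∪ B = 02:00–06:55, 09:30–15:45.
That is 2 disjoint pieces.

2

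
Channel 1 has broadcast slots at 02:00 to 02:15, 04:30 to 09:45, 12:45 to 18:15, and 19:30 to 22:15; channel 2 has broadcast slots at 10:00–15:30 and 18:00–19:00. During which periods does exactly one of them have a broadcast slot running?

02:00–02:15, 04:30–09:45, 10:00–12:45, 15:30–18:00, 18:15–19:00, 19:30–22:15

A but not B: 02:00–02:15, 04:30–09:45, 15:30–18:00, 19:30–22:15.
B but not A: 10:00–12:45, 18:15–19:00.
Combining gives A △ B.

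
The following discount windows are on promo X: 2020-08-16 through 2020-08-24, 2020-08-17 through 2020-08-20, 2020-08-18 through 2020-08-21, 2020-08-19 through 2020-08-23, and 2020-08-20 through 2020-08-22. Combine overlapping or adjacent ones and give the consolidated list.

2020-08-16 through 2020-08-24

2020-08-17 through 2020-08-20 overlaps/touches 2020-08-16 through 2020-08-24 → extend to 2020-08-16 through 2020-08-24.
2020-08-18 through 2020-08-21 overlaps/touches 2020-08-16 through 2020-08-24 → extend to 2020-08-16 through 2020-08-24.
2020-08-19 through 2020-08-23 overlaps/touches 2020-08-16 through 2020-08-24 → extend to 2020-08-16 through 2020-08-24.
2020-08-20 through 2020-08-22 overlaps/touches 2020-08-16 through 2020-08-24 → extend to 2020-08-16 through 2020-08-24.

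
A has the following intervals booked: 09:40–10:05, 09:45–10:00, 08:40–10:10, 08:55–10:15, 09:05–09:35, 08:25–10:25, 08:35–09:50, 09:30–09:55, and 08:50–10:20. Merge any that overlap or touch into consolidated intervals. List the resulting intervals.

Sort by start: 08:25–10:25, 08:35–09:50, 08:40–10:10, 08:50–10:20, 08:55–10:15, 09:05–09:35, 09:30–09:55, 09:40–10:05, 09:45–10:00.
08:35–09:50 overlaps/touches 08:25–10:25 → extend to 08:25–10:25.
08:40–10:10 overlaps/touches 08:25–10:25 → extend to 08:25–10:25.
08:50–10:20 overlaps/touches 08:25–10:25 → extend to 08:25–10:25.
08:55–10:15 overlaps/touches 08:25–10:25 → extend to 08:25–10:25.
09:05–09:35 overlaps/touches 08:25–10:25 → extend to 08:25–10:25.
09:30–09:55 overlaps/touches 08:25–10:25 → extend to 08:25–10:25.
09:40–10:05 overlaps/touches 08:25–10:25 → extend to 08:25–10:25.
09:45–10:00 overlaps/touches 08:25–10:25 → extend to 08:25–10:25.

08:25–10:25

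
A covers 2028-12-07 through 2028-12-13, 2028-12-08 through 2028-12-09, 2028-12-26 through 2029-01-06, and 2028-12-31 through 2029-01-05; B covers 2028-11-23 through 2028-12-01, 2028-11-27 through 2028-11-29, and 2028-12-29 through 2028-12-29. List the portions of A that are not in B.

Merge the first list: 2028-12-07 through 2028-12-13, 2028-12-26 through 2029-01-06.
Merge the second list: 2028-11-23 through 2028-12-01, 2028-12-29 through 2028-12-29.
2028-12-07 through 2028-12-13: no B overlap → unchanged.
2028-12-26 through 2029-01-06 minus B → 2028-12-26 through 2028-12-28, 2028-12-30 through 2029-01-06.

2028-12-07 through 2028-12-13, 2028-12-26 through 2028-12-28, 2028-12-30 through 2029-01-06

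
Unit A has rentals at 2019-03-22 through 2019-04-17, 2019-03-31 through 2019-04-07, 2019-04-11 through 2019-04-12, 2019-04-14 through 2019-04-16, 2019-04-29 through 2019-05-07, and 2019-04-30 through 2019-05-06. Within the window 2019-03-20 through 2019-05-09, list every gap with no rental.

2019-03-20 through 2019-03-21, 2019-04-18 through 2019-04-28, 2019-05-08 through 2019-05-09

The merged coverage is 2019-03-22 through 2019-04-17, 2019-04-29 through 2019-05-07.
Complement within 2019-03-20 through 2019-05-09: 2019-03-20 through 2019-03-21, 2019-04-18 through 2019-04-28, 2019-05-08 through 2019-05-09.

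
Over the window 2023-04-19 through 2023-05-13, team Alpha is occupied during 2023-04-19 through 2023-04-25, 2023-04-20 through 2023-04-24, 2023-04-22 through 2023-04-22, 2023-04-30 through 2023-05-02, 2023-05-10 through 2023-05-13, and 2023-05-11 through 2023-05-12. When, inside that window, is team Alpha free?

After merging, the occupied span is 2023-04-19 through 2023-04-25, 2023-04-30 through 2023-05-02, 2023-05-10 through 2023-05-13.
Complement within 2023-04-19 through 2023-05-13: 2023-04-26 through 2023-04-29, 2023-05-03 through 2023-05-09.

2023-04-26 through 2023-04-29, 2023-05-03 through 2023-05-09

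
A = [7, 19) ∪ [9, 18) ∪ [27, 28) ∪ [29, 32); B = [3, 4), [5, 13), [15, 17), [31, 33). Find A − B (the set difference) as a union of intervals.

[13, 15) ∪ [17, 19) ∪ [27, 28) ∪ [29, 31)

First set merges to [7, 19), [27, 28), [29, 32).
[7, 19) \ B = [13, 15), [17, 19).
[27, 28): nothing removed.
[29, 32) \ B = [29, 31).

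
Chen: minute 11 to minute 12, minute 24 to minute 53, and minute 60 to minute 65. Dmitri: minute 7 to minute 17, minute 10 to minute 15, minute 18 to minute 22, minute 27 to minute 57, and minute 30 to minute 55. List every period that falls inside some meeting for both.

B, merged: minute 7 to minute 17, minute 18 to minute 22, minute 27 to minute 57.
minute 11 to minute 12 overlaps B on minute 11 to minute 12.
minute 24 to minute 53 overlaps B on minute 27 to minute 53.
minute 60 to minute 65 falls entirely outside B.

minute 11 to minute 12, minute 27 to minute 53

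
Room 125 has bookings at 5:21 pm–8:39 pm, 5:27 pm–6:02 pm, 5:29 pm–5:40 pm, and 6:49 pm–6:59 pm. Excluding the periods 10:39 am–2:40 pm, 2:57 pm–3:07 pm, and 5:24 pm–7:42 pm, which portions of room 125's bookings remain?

A, merged: 5:21 pm–8:39 pm.
5:21 pm–8:39 pm \ B = 5:21 pm–5:24 pm, 7:42 pm–8:39 pm.

5:21 pm–5:24 pm, 7:42 pm–8:39 pm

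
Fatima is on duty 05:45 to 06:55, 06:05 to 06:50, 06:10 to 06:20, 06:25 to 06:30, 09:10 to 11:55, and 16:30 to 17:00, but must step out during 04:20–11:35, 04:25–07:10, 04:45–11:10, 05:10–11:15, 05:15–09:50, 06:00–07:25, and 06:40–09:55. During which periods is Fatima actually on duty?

Merge the first list: 05:45-06:55, 09:10-11:55, 16:30-17:00.
Merge the second list: 04:20-11:35.
05:45-06:55 lies entirely inside B → drops out.
09:10-11:55 with B removed leaves 11:35-11:55.
16:30-17:00 is untouched.

11:35-11:55, 16:30-17:00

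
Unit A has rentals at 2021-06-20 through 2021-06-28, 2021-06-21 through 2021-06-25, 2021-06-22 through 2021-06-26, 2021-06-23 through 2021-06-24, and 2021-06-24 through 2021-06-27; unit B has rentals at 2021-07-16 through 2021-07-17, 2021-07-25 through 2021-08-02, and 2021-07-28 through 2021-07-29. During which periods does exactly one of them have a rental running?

2021-06-20 through 2021-06-28, 2021-07-16 through 2021-07-17, 2021-07-25 through 2021-08-02

First set merges to 2021-06-20 through 2021-06-28.
Second set merges to 2021-07-16 through 2021-07-17, 2021-07-25 through 2021-08-02.
A \ B = 2021-06-20 through 2021-06-28.
B \ A = 2021-07-16 through 2021-07-17, 2021-07-25 through 2021-08-02.
Union of the two gives the symmetric difference.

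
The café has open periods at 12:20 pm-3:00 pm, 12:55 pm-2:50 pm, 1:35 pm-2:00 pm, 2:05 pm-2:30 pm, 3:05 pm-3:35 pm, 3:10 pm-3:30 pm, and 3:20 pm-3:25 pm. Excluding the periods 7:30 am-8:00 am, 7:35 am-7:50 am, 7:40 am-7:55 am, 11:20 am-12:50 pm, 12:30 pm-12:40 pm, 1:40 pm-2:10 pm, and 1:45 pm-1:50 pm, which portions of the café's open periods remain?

Merge the first list: 12:20 pm–3:00 pm, 3:05 pm–3:35 pm.
Merge the second list: 7:30 am–8:00 am, 11:20 am–12:50 pm, 1:40 pm–2:10 pm.
12:20 pm–3:00 pm \ B = 12:50 pm–1:40 pm, 2:10 pm–3:00 pm.
3:05 pm–3:35 pm: nothing removed.

12:50 pm–1:40 pm, 2:10 pm–3:00 pm, 3:05 pm–3:35 pm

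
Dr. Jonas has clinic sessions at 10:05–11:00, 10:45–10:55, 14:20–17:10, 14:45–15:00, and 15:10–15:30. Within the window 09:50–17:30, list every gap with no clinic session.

After merging, the occupied span is 10:05-11:00, 14:20-17:10.
Gaps within 09:50-17:30: 09:50-10:05, 11:00-14:20, 17:10-17:30.

09:50-10:05, 11:00-14:20, 17:10-17:30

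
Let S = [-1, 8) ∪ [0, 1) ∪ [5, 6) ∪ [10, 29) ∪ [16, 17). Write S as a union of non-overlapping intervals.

[-1, 8) ∪ [10, 29)

[0, 1) overlaps/touches [-1, 8) → extend to [-1, 8).
[5, 6) overlaps/touches [-1, 8) → extend to [-1, 8).
[10, 29) is disjoint → start new block.
[16, 17) overlaps/touches [10, 29) → extend to [10, 29).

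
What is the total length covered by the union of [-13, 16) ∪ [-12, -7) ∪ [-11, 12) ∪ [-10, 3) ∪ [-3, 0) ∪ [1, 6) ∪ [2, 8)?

29

Merged: [-13, 16).
Length: 29.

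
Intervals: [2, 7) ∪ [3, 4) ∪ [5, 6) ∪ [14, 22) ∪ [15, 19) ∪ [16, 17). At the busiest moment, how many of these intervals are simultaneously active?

At 16, 3 of the intervals are simultaneously active.
No point has more.

3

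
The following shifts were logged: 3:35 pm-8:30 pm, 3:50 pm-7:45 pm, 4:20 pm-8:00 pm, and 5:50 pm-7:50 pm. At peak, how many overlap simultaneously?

4

Sweep endpoints in order; track running count of active intervals.
Peak of 4 reached at 5:50 pm.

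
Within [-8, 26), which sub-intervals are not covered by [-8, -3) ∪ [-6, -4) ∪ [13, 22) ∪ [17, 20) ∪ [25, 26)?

The merged coverage is [-8, -3), [13, 22), [25, 26).
Uncovered inside [-8, 26): [-3, 13), [22, 25).

[-3, 13) ∪ [22, 25)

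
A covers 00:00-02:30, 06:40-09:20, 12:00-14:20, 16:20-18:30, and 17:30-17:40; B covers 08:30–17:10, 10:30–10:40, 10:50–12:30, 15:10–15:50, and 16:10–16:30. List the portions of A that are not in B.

Merge the first list: 00:00-02:30, 06:40-09:20, 12:00-14:20, 16:20-18:30.
Merge the second list: 08:30-17:10.
00:00-02:30 is untouched.
06:40-09:20 with B removed leaves 06:40-08:30.
12:00-14:20 lies entirely inside B → drops out.
16:20-18:30 with B removed leaves 17:10-18:30.

00:00-02:30, 06:40-08:30, 17:10-18:30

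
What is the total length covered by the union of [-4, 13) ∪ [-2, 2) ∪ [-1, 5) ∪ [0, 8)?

Merged: [-4, 13).
Length: 17.

17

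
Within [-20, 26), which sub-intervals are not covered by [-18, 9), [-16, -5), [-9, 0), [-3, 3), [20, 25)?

After merging, the occupied span is [-18, 9), [20, 25).
Uncovered inside [-20, 26): [-20, -18), [9, 20), [25, 26).

[-20, -18) ∪ [9, 20) ∪ [25, 26)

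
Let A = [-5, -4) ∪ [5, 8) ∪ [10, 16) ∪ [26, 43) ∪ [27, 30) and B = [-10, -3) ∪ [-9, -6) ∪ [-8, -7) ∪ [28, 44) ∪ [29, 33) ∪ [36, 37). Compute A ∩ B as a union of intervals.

[-5, -4) ∪ [28, 43)

Merge the first list: [-5, -4), [5, 8), [10, 16), [26, 43).
Merge the second list: [-10, -3), [28, 44).
[-5, -4) meets the second set on [-5, -4).
[5, 8): no overlap with the second set.
[10, 16): no overlap with the second set.
[26, 43) meets the second set on [28, 43).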